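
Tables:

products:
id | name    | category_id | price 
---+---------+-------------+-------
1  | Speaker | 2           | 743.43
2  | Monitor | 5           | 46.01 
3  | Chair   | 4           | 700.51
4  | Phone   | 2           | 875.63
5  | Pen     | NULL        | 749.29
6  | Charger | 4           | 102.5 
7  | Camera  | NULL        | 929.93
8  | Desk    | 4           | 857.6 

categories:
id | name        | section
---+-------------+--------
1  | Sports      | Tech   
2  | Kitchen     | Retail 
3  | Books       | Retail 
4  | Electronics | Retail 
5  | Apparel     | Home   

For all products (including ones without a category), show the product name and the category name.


LEFT JOIN keeps every row from products (the left table); where category_id has no match in categories, the category columns become NULL. Walk through each product:
  - product 1 (Speaker): category_id=2 -> matches Kitchen
  - product 2 (Monitor): category_id=5 -> matches Apparel
  - product 3 (Chair): category_id=4 -> matches Electronics
  - product 4 (Phone): category_id=2 -> matches Kitchen
  - product 5 (Pen): category_id=NULL, no match -> kept with NULL
  - product 6 (Charger): category_id=4 -> matches Electronics
  - product 7 (Camera): category_id=NULL, no match -> kept with NULL
  - product 8 (Desk): category_id=4 -> matches Electronics
All 8 rows appear; 2 have NULL category.

SQL:
SELECT a.name, b.name AS category
FROM products a
LEFT JOIN categories b ON a.category_id = b.id

Result:
name    | category   
--------+------------
Speaker | Kitchen    
Monitor | Apparel    
Chair   | Electronics
Phone   | Kitchen    
Pen     | NULL       
Charger | Electronics
Camera  | NULL       
Desk    | Electronics


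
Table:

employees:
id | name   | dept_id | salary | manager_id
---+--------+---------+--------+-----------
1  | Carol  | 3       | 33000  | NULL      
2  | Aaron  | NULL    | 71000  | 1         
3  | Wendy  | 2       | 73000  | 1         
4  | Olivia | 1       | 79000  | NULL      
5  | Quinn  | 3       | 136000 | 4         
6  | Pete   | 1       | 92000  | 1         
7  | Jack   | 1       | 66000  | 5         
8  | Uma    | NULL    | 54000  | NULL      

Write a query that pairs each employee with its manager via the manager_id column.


This is a self-join: employees is joined to a second copy of itself, matching each row's manager_id to another row's id. Use LEFT JOIN so rows with manager_id=NULL are kept.
  - employee 1 (Carol): manager_id=NULL -> NULL
  - employee 2 (Aaron): manager_id=1 -> Carol
  - employee 3 (Wendy): manager_id=1 -> Carol
  - employee 4 (Olivia): manager_id=NULL -> NULL
  - employee 5 (Quinn): manager_id=4 -> Olivia
  - employee 6 (Pete): manager_id=1 -> Carol
  - employee 7 (Jack): manager_id=5 -> Quinn
  - employee 8 (Uma): manager_id=NULL -> NULL

SQL:
SELECT a.name AS item, b.name AS manager
FROM employees a
LEFT JOIN employees b ON a.manager_id = b.id

Result:
item   | manager
-------+--------
Carol  | NULL   
Aaron  | Carol  
Wendy  | Carol  
Olivia | NULL   
Quinn  | Olivia 
Pete   | Carol  
Jack   | Quinn  
Uma    | NULL   


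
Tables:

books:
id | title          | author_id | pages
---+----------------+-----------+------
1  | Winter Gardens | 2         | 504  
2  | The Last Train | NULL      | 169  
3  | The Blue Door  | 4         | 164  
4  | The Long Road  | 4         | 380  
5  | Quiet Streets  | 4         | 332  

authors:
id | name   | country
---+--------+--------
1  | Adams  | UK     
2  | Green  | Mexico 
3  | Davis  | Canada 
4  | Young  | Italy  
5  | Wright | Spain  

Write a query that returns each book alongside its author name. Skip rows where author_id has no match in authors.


INNER JOIN keeps only books rows whose author_id matches an id in authors. Walk through each book:
  - book 1 (Winter Gardens): author_id=2 -> matches Green
  - book 2 (The Last Train): author_id=NULL, no match -> dropped
  - book 3 (The Blue Door): author_id=4 -> matches Young
  - book 4 (The Long Road): author_id=4 -> matches Young
  - book 5 (Quiet Streets): author_id=4 -> matches Young
So 1 of 5 rows is dropped.

SQL:
SELECT a.title, b.name AS author
FROM books a
INNER JOIN authors b ON a.author_id = b.id

Result:
title          | author
---------------+-------
Winter Gardens | Green 
The Blue Door  | Young 
The Long Road  | Young 
Quiet Streets  | Young 


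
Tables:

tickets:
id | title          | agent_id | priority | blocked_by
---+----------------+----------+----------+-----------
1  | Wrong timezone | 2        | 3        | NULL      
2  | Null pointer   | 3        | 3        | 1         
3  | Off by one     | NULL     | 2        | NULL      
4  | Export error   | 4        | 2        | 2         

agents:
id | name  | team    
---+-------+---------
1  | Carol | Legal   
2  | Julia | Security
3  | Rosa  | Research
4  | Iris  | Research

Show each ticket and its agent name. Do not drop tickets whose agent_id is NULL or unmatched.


LEFT JOIN keeps every row from tickets (the left table); where agent_id has no match in agents, the agent columns become NULL. Walk through each ticket:
  - ticket 1 (Wrong timezone): agent_id=2 -> matches Julia
  - ticket 2 (Null pointer): agent_id=3 -> matches Rosa
  - ticket 3 (Off by one): agent_id=NULL, no match -> kept with NULL
  - ticket 4 (Export error): agent_id=4 -> matches Iris
All 4 rows appear; 1 has NULL agent.

SQL:
SELECT a.title, b.name AS agent
FROM tickets a
LEFT JOIN agents b ON a.agent_id = b.id

Result:
title          | agent
---------------+------
Wrong timezone | Julia
Null pointer   | Rosa 
Off by one     | NULL 
Export error   | Iris 


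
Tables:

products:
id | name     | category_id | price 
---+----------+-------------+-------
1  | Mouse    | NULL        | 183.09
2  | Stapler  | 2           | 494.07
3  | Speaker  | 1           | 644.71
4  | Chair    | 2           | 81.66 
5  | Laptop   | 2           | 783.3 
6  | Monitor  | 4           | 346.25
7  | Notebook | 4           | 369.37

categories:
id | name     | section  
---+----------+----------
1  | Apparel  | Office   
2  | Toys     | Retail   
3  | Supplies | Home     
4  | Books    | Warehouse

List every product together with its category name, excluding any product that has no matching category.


INNER JOIN keeps only products rows whose category_id matches an id in categories. Walk through each product:
  - product 1 (Mouse): category_id=NULL, no match -> dropped
  - product 2 (Stapler): category_id=2 -> matches Toys
  - product 3 (Speaker): category_id=1 -> matches Apparel
  - product 4 (Chair): category_id=2 -> matches Toys
  - product 5 (Laptop): category_id=2 -> matches Toys
  - product 6 (Monitor): category_id=4 -> matches Books
  - product 7 (Notebook): category_id=4 -> matches Books
So 1 of 7 rows is dropped.

SQL:
SELECT a.name, b.name AS category
FROM products a
INNER JOIN categories b ON a.category_id = b.id

Result:
name     | category
---------+---------
Stapler  | Toys    
Speaker  | Apparel 
Chair    | Toys    
Laptop   | Toys    
Monitor  | Books   
Notebook | Books   


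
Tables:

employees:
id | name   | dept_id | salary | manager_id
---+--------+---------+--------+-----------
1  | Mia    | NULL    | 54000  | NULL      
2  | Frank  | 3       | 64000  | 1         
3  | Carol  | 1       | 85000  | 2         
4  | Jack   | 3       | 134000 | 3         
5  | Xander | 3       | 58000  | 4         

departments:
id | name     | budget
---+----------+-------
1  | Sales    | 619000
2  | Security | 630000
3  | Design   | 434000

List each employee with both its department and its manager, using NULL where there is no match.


Two LEFT JOINs from the same base table employees: one to departments via dept_id, one to employees itself via manager_id. Both are LEFT so every employee is preserved.
Match against departments:
  - employee 1 (Mia): dept_id=NULL, no match -> kept with NULL
  - employee 2 (Frank): dept_id=3 -> matches Design
  - employee 3 (Carol): dept_id=1 -> matches Sales
  - employee 4 (Jack): dept_id=3 -> matches Design
  - employee 5 (Xander): dept_id=3 -> matches Design
Match against employees (self):
  - employee 1 (Mia): manager_id=NULL -> NULL
  - employee 2 (Frank): manager_id=1 -> Mia
  - employee 3 (Carol): manager_id=2 -> Frank
  - employee 4 (Jack): manager_id=3 -> Carol
  - employee 5 (Xander): manager_id=4 -> Jack

SQL:
SELECT a.name, b.name AS department, c.name AS manager
FROM employees a
LEFT JOIN departments b ON a.dept_id = b.id
LEFT JOIN employees c ON a.manager_id = c.id

Result:
name   | department | manager
-------+------------+--------
Mia    | NULL       | NULL   
Frank  | Design     | Mia    
Carol  | Sales      | Frank  
Jack   | Design     | Carol  
Xander | Design     | Jack   


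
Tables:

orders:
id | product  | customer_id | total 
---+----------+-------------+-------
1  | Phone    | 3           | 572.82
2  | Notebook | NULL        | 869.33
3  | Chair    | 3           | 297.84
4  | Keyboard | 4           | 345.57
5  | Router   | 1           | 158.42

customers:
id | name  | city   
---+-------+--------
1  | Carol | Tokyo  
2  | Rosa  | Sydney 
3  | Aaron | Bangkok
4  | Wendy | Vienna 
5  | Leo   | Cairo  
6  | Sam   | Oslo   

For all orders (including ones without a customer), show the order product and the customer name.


LEFT JOIN keeps every row from orders (the left table); where customer_id has no match in customers, the customer columns become NULL. Walk through each order:
  - order 1 (Phone): customer_id=3 -> matches Aaron
  - order 2 (Notebook): customer_id=NULL, no match -> kept with NULL
  - order 3 (Chair): customer_id=3 -> matches Aaron
  - order 4 (Keyboard): customer_id=4 -> matches Wendy
  - order 5 (Router): customer_id=1 -> matches Carol
All 5 rows appear; 1 has NULL customer.

SQL:
SELECT a.product, b.name AS customer
FROM orders a
LEFT JOIN customers b ON a.customer_id = b.id

Result:
product  | customer
---------+---------
Phone    | Aaron   
Notebook | NULL    
Chair    | Aaron   
Keyboard | Wendy   
Router   | Carol   


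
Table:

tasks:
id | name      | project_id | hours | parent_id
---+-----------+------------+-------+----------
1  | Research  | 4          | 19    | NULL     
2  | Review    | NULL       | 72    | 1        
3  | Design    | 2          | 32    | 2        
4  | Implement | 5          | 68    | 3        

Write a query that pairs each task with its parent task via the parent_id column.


This is a self-join: tasks is joined to a second copy of itself, matching each row's parent_id to another row's id. Use LEFT JOIN so rows with parent_id=NULL are kept.
  - task 1 (Research): parent_id=NULL -> NULL
  - task 2 (Review): parent_id=1 -> Research
  - task 3 (Design): parent_id=2 -> Review
  - task 4 (Implement): parent_id=3 -> Design

SQL:
SELECT a.name AS item, b.name AS parent
FROM tasks a
LEFT JOIN tasks b ON a.parent_id = b.id

Result:
item      | parent  
----------+---------
Research  | NULL    
Review    | Research
Design    | Review  
Implement | Design  


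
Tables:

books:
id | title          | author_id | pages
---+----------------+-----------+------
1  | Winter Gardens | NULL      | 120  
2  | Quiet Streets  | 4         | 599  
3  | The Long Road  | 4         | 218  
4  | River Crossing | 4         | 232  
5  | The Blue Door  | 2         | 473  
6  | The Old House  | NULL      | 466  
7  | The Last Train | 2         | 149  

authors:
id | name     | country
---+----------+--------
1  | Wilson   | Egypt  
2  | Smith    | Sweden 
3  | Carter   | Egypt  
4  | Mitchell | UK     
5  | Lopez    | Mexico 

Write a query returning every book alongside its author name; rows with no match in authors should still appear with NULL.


LEFT JOIN keeps every row from books (the left table); where author_id has no match in authors, the author columns become NULL. Walk through each book:
  - book 1 (Winter Gardens): author_id=NULL, no match -> kept with NULL
  - book 2 (Quiet Streets): author_id=4 -> matches Mitchell
  - book 3 (The Long Road): author_id=4 -> matches Mitchell
  - book 4 (River Crossing): author_id=4 -> matches Mitchell
  - book 5 (The Blue Door): author_id=2 -> matches Smith
  - book 6 (The Old House): author_id=NULL, no match -> kept with NULL
  - book 7 (The Last Train): author_id=2 -> matches Smith
All 7 rows appear; 2 have NULL author.

SQL:
SELECT a.title, b.name AS author
FROM books a
LEFT JOIN authors b ON a.author_id = b.id

Result:
title          | author  
---------------+---------
Winter Gardens | NULL    
Quiet Streets  | Mitchell
The Long Road  | Mitchell
River Crossing | Mitchell
The Blue Door  | Smith   
The Old House  | NULL    
The Last Train | Smith   


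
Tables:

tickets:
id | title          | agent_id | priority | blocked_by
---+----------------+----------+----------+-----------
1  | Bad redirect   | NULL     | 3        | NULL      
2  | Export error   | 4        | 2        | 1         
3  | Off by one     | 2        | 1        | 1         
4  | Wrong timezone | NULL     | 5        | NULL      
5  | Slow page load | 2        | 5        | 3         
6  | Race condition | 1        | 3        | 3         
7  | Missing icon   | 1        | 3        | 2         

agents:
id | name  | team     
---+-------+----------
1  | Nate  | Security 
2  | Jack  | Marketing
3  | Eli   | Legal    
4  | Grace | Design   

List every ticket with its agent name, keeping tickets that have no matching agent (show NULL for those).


LEFT JOIN keeps every row from tickets (the left table); where agent_id has no match in agents, the agent columns become NULL. Walk through each ticket:
  - ticket 1 (Bad redirect): agent_id=NULL, no match -> kept with NULL
  - ticket 2 (Export error): agent_id=4 -> matches Grace
  - ticket 3 (Off by one): agent_id=2 -> matches Jack
  - ticket 4 (Wrong timezone): agent_id=NULL, no match -> kept with NULL
  - ticket 5 (Slow page load): agent_id=2 -> matches Jack
  - ticket 6 (Race condition): agent_id=1 -> matches Nate
  - ticket 7 (Missing icon): agent_id=1 -> matches Nate
All 7 rows appear; 2 have NULL agent.

SQL:
SELECT a.title, b.name AS agent
FROM tickets a
LEFT JOIN agents b ON a.agent_id = b.id

Result:
title          | agent
---------------+------
Bad redirect   | NULL 
Export error   | Grace
Off by one     | Jack 
Wrong timezone | NULL 
Slow page load | Jack 
Race condition | Nate 
Missing icon   | Nate 


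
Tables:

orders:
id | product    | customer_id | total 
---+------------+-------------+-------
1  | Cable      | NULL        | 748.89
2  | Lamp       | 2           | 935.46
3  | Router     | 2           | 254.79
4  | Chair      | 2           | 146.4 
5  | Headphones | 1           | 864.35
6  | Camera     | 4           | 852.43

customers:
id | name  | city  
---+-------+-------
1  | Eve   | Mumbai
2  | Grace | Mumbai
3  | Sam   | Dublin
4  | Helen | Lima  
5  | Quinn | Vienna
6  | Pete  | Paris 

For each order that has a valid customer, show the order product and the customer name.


INNER JOIN keeps only orders rows whose customer_id matches an id in customers. Walk through each order:
  - order 1 (Cable): customer_id=NULL, no match -> dropped
  - order 2 (Lamp): customer_id=2 -> matches Grace
  - order 3 (Router): customer_id=2 -> matches Grace
  - order 4 (Chair): customer_id=2 -> matches Grace
  - order 5 (Headphones): customer_id=1 -> matches Eve
  - order 6 (Camera): customer_id=4 -> matches Helen
So 1 of 6 rows is dropped.

SQL:
SELECT a.product, b.name AS customer
FROM orders a
INNER JOIN customers b ON a.customer_id = b.id

Result:
product    | customer
-----------+---------
Lamp       | Grace   
Router     | Grace   
Chair      | Grace   
Headphones | Eve     
Camera     | Helen   


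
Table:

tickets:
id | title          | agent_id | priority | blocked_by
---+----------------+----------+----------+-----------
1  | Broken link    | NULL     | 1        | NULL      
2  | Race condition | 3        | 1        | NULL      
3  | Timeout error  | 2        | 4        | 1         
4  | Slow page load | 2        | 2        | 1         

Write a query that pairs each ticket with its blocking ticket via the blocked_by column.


This is a self-join: tickets is joined to a second copy of itself, matching each row's blocked_by to another row's id. Use LEFT JOIN so rows with blocked_by=NULL are kept.
  - ticket 1 (Broken link): blocked_by=NULL -> NULL
  - ticket 2 (Race condition): blocked_by=NULL -> NULL
  - ticket 3 (Timeout error): blocked_by=1 -> Broken link
  - ticket 4 (Slow page load): blocked_by=1 -> Broken link

SQL:
SELECT a.title AS item, b.title AS blocked_by
FROM tickets a
LEFT JOIN tickets b ON a.blocked_by = b.id

Result:
item           | blocked_by 
---------------+------------
Broken link    | NULL       
Race condition | NULL       
Timeout error  | Broken link
Slow page load | Broken link


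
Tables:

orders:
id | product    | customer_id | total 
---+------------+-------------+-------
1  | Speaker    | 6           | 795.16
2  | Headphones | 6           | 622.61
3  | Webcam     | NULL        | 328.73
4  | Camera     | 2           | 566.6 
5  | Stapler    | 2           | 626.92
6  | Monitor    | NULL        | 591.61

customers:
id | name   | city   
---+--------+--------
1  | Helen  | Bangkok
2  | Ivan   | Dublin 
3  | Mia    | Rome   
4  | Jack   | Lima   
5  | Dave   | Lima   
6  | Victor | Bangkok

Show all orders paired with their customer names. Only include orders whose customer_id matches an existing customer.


INNER JOIN keeps only orders rows whose customer_id matches an id in customers. Walk through each order:
  - order 1 (Speaker): customer_id=6 -> matches Victor
  - order 2 (Headphones): customer_id=6 -> matches Victor
  - order 3 (Webcam): customer_id=NULL, no match -> dropped
  - order 4 (Camera): customer_id=2 -> matches Ivan
  - order 5 (Stapler): customer_id=2 -> matches Ivan
  - order 6 (Monitor): customer_id=NULL, no match -> dropped
So 2 of 6 rows are dropped.

SQL:
SELECT a.product, b.name AS customer
FROM orders a
INNER JOIN customers b ON a.customer_id = b.id

Result:
product    | customer
-----------+---------
Speaker    | Victor  
Headphones | Victor  
Camera     | Ivan    
Stapler    | Ivan    


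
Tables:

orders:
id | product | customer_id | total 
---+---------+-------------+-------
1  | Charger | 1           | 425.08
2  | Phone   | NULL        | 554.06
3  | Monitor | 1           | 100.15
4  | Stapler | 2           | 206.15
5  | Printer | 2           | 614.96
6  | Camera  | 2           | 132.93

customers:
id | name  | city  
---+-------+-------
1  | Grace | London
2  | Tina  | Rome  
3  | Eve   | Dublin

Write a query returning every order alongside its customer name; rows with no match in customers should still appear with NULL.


LEFT JOIN keeps every row from orders (the left table); where customer_id has no match in customers, the customer columns become NULL. Walk through each order:
  - order 1 (Charger): customer_id=1 -> matches Grace
  - order 2 (Phone): customer_id=NULL, no match -> kept with NULL
  - order 3 (Monitor): customer_id=1 -> matches Grace
  - order 4 (Stapler): customer_id=2 -> matches Tina
  - order 5 (Printer): customer_id=2 -> matches Tina
  - order 6 (Camera): customer_id=2 -> matches Tina
All 6 rows appear; 1 has NULL customer.

SQL:
SELECT a.product, b.name AS customer
FROM orders a
LEFT JOIN customers b ON a.customer_id = b.id

Result:
product | customer
--------+---------
Charger | Grace   
Phone   | NULL    
Monitor | Grace   
Stapler | Tina    
Printer | Tina    
Camera  | Tina    


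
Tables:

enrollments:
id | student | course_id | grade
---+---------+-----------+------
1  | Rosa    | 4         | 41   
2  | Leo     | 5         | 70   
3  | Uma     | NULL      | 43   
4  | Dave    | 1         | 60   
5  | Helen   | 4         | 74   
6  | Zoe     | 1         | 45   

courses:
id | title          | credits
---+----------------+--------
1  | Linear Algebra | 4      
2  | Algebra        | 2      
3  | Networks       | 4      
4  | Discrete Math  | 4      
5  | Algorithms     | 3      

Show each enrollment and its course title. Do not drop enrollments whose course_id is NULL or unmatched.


LEFT JOIN keeps every row from enrollments (the left table); where course_id has no match in courses, the course columns become NULL. Walk through each enrollment:
  - enrollment 1 (Rosa): course_id=4 -> matches Discrete Math
  - enrollment 2 (Leo): course_id=5 -> matches Algorithms
  - enrollment 3 (Uma): course_id=NULL, no match -> kept with NULL
  - enrollment 4 (Dave): course_id=1 -> matches Linear Algebra
  - enrollment 5 (Helen): course_id=4 -> matches Discrete Math
  - enrollment 6 (Zoe): course_id=1 -> matches Linear Algebra
All 6 rows appear; 1 has NULL course.

SQL:
SELECT a.student, b.title AS course
FROM enrollments a
LEFT JOIN courses b ON a.course_id = b.id

Result:
student | course        
--------+---------------
Rosa    | Discrete Math 
Leo     | Algorithms    
Uma     | NULL          
Dave    | Linear Algebra
Helen   | Discrete Math 
Zoe     | Linear Algebra


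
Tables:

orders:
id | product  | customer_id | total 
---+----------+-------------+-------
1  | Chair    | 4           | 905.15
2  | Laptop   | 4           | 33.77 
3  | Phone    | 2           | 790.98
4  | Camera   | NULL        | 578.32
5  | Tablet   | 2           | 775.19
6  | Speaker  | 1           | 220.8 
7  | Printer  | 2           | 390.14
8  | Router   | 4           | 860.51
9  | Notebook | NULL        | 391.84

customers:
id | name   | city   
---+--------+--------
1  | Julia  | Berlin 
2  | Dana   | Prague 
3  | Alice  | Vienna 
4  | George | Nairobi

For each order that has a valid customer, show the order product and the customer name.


INNER JOIN keeps only orders rows whose customer_id matches an id in customers. Walk through each order:
  - order 1 (Chair): customer_id=4 -> matches George
  - order 2 (Laptop): customer_id=4 -> matches George
  - order 3 (Phone): customer_id=2 -> matches Dana
  - order 4 (Camera): customer_id=NULL, no match -> dropped
  - order 5 (Tablet): customer_id=2 -> matches Dana
  - order 6 (Speaker): customer_id=1 -> matches Julia
  - order 7 (Printer): customer_id=2 -> matches Dana
  - order 8 (Router): customer_id=4 -> matches George
  - order 9 (Notebook): customer_id=NULL, no match -> dropped
So 2 of 9 rows are dropped.

SQL:
SELECT a.product, b.name AS customer
FROM orders a
INNER JOIN customers b ON a.customer_id = b.id

Result:
product | customer
--------+---------
Chair   | George  
Laptop  | George  
Phone   | Dana    
Tablet  | Dana    
Speaker | Julia   
Printer | Dana    
Router  | George  


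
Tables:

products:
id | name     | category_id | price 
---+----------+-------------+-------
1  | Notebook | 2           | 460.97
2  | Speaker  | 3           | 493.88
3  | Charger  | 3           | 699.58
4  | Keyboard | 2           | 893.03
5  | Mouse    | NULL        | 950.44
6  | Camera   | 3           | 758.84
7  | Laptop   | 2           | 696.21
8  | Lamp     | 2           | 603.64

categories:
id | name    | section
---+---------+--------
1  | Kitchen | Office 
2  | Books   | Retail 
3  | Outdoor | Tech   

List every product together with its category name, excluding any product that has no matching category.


INNER JOIN keeps only products rows whose category_id matches an id in categories. Walk through each product:
  - product 1 (Notebook): category_id=2 -> matches Books
  - product 2 (Speaker): category_id=3 -> matches Outdoor
  - product 3 (Charger): category_id=3 -> matches Outdoor
  - product 4 (Keyboard): category_id=2 -> matches Books
  - product 5 (Mouse): category_id=NULL, no match -> dropped
  - product 6 (Camera): category_id=3 -> matches Outdoor
  - product 7 (Laptop): category_id=2 -> matches Books
  - product 8 (Lamp): category_id=2 -> matches Books
So 1 of 8 rows is dropped.

SQL:
SELECT a.name, b.name AS category
FROM products a
INNER JOIN categories b ON a.category_id = b.id

Result:
name     | category
---------+---------
Notebook | Books   
Speaker  | Outdoor 
Charger  | Outdoor 
Keyboard | Books   
Camera   | Outdoor 
Laptop   | Books   
Lamp     | Books   


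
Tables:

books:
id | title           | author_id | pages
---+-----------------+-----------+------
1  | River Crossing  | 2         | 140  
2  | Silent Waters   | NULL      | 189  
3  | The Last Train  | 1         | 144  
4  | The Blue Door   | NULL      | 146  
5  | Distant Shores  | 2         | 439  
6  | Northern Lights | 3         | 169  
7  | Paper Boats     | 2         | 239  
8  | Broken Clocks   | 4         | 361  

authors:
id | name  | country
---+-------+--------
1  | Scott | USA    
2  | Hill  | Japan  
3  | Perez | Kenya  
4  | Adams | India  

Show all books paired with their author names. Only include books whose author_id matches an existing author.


INNER JOIN keeps only books rows whose author_id matches an id in authors. Walk through each book:
  - book 1 (River Crossing): author_id=2 -> matches Hill
  - book 2 (Silent Waters): author_id=NULL, no match -> dropped
  - book 3 (The Last Train): author_id=1 -> matches Scott
  - book 4 (The Blue Door): author_id=NULL, no match -> dropped
  - book 5 (Distant Shores): author_id=2 -> matches Hill
  - book 6 (Northern Lights): author_id=3 -> matches Perez
  - book 7 (Paper Boats): author_id=2 -> matches Hill
  - book 8 (Broken Clocks): author_id=4 -> matches Adams
So 2 of 8 rows are dropped.

SQL:
SELECT a.title, b.name AS author
FROM books a
INNER JOIN authors b ON a.author_id = b.id

Result:
title           | author
----------------+-------
River Crossing  | Hill  
The Last Train  | Scott 
Distant Shores  | Hill  
Northern Lights | Perez 
Paper Boats     | Hill  
Broken Clocks   | Adams 


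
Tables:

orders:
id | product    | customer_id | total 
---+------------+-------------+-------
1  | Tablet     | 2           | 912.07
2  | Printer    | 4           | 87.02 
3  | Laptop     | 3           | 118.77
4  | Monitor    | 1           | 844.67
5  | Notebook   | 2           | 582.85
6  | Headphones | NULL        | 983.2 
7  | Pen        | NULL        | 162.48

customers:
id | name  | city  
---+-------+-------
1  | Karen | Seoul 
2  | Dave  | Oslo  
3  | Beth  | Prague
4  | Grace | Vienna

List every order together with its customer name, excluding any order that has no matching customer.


INNER JOIN keeps only orders rows whose customer_id matches an id in customers. Walk through each order:
  - order 1 (Tablet): customer_id=2 -> matches Dave
  - order 2 (Printer): customer_id=4 -> matches Grace
  - order 3 (Laptop): customer_id=3 -> matches Beth
  - order 4 (Monitor): customer_id=1 -> matches Karen
  - order 5 (Notebook): customer_id=2 -> matches Dave
  - order 6 (Headphones): customer_id=NULL, no match -> dropped
  - order 7 (Pen): customer_id=NULL, no match -> dropped
So 2 of 7 rows are dropped.

SQL:
SELECT a.product, b.name AS customer
FROM orders a
INNER JOIN customers b ON a.customer_id = b.id

Result:
product  | customer
---------+---------
Tablet   | Dave    
Printer  | Grace   
Laptop   | Beth    
Monitor  | Karen   
Notebook | Dave    


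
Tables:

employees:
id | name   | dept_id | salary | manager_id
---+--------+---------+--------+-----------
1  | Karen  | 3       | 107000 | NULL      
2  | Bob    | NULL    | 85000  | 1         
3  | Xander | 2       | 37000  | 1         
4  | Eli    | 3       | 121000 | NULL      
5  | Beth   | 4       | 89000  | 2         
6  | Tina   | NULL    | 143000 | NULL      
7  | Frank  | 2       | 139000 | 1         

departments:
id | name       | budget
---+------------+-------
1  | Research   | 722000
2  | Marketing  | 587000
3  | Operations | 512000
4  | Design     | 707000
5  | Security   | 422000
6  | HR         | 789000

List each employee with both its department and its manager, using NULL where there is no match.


Two LEFT JOINs from the same base table employees: one to departments via dept_id, one to employees itself via manager_id. Both are LEFT so every employee is preserved.
Match against departments:
  - employee 1 (Karen): dept_id=3 -> matches Operations
  - employee 2 (Bob): dept_id=NULL, no match -> kept with NULL
  - employee 3 (Xander): dept_id=2 -> matches Marketing
  - employee 4 (Eli): dept_id=3 -> matches Operations
  - employee 5 (Beth): dept_id=4 -> matches Design
  - employee 6 (Tina): dept_id=NULL, no match -> kept with NULL
  - employee 7 (Frank): dept_id=2 -> matches Marketing
Match against employees (self):
  - employee 1 (Karen): manager_id=NULL -> NULL
  - employee 2 (Bob): manager_id=1 -> Karen
  - employee 3 (Xander): manager_id=1 -> Karen
  - employee 4 (Eli): manager_id=NULL -> NULL
  - employee 5 (Beth): manager_id=2 -> Bob
  - employee 6 (Tina): manager_id=NULL -> NULL
  - employee 7 (Frank): manager_id=1 -> Karen

SQL:
SELECT a.name, b.name AS department, c.name AS manager
FROM employees a
LEFT JOIN departments b ON a.dept_id = b.id
LEFT JOIN employees c ON a.manager_id = c.id

Result:
name   | department | manager
-------+------------+--------
Karen  | Operations | NULL   
Bob    | NULL       | Karen  
Xander | Marketing  | Karen  
Eli    | Operations | NULL   
Beth   | Design     | Bob    
Tina   | NULL       | NULL   
Frank  | Marketing  | Karen  


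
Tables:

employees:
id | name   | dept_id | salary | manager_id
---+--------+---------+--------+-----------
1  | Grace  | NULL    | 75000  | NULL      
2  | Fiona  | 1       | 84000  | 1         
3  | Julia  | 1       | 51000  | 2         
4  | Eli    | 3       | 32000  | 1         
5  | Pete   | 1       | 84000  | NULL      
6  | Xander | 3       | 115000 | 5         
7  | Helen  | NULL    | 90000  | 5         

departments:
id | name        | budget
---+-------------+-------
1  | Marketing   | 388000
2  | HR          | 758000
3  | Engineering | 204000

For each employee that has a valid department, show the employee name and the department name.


INNER JOIN keeps only employees rows whose dept_id matches an id in departments. Walk through each employee:
  - employee 1 (Grace): dept_id=NULL, no match -> dropped
  - employee 2 (Fiona): dept_id=1 -> matches Marketing
  - employee 3 (Julia): dept_id=1 -> matches Marketing
  - employee 4 (Eli): dept_id=3 -> matches Engineering
  - employee 5 (Pete): dept_id=1 -> matches Marketing
  - employee 6 (Xander): dept_id=3 -> matches Engineering
  - employee 7 (Helen): dept_id=NULL, no match -> dropped
So 2 of 7 rows are dropped.

SQL:
SELECT a.name, b.name AS department
FROM employees a
INNER JOIN departments b ON a.dept_id = b.id

Result:
name   | department 
-------+------------
Fiona  | Marketing  
Julia  | Marketing  
Eli    | Engineering
Pete   | Marketing  
Xander | Engineering


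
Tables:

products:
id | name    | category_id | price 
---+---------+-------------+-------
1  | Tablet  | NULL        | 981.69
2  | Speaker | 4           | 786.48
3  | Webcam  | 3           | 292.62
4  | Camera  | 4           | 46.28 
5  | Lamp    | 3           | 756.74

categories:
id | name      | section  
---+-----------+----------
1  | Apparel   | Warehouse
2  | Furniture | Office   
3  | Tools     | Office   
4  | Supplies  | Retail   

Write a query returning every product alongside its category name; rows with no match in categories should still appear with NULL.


LEFT JOIN keeps every row from products (the left table); where category_id has no match in categories, the category columns become NULL. Walk through each product:
  - product 1 (Tablet): category_id=NULL, no match -> kept with NULL
  - product 2 (Speaker): category_id=4 -> matches Supplies
  - product 3 (Webcam): category_id=3 -> matches Tools
  - product 4 (Camera): category_id=4 -> matches Supplies
  - product 5 (Lamp): category_id=3 -> matches Tools
All 5 rows appear; 1 has NULL category.

SQL:
SELECT a.name, b.name AS category
FROM products a
LEFT JOIN categories b ON a.category_id = b.id

Result:
name    | category
--------+---------
Tablet  | NULL    
Speaker | Supplies
Webcam  | Tools   
Camera  | Supplies
Lamp    | Tools   


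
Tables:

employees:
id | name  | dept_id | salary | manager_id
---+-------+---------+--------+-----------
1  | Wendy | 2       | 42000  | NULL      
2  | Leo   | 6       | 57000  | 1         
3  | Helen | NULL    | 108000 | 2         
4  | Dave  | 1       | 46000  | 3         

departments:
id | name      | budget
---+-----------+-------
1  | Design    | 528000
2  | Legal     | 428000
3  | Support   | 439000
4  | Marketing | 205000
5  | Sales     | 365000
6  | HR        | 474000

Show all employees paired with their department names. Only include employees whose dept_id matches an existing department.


INNER JOIN keeps only employees rows whose dept_id matches an id in departments. Walk through each employee:
  - employee 1 (Wendy): dept_id=2 -> matches Legal
  - employee 2 (Leo): dept_id=6 -> matches HR
  - employee 3 (Helen): dept_id=NULL, no match -> dropped
  - employee 4 (Dave): dept_id=1 -> matches Design
So 1 of 4 rows is dropped.

SQL:
SELECT a.name, b.name AS department
FROM employees a
INNER JOIN departments b ON a.dept_id = b.id

Result:
name  | department
------+-----------
Wendy | Legal     
Leo   | HR        
Dave  | Design    


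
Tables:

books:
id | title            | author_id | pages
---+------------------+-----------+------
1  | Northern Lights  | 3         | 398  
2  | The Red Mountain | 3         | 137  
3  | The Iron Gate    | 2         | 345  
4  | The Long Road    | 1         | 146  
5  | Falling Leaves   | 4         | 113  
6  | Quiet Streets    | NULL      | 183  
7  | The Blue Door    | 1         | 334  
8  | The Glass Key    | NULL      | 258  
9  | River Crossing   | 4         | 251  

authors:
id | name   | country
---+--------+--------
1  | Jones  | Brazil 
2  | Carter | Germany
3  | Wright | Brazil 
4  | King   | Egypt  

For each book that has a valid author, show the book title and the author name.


INNER JOIN keeps only books rows whose author_id matches an id in authors. Walk through each book:
  - book 1 (Northern Lights): author_id=3 -> matches Wright
  - book 2 (The Red Mountain): author_id=3 -> matches Wright
  - book 3 (The Iron Gate): author_id=2 -> matches Carter
  - book 4 (The Long Road): author_id=1 -> matches Jones
  - book 5 (Falling Leaves): author_id=4 -> matches King
  - book 6 (Quiet Streets): author_id=NULL, no match -> dropped
  - book 7 (The Blue Door): author_id=1 -> matches Jones
  - book 8 (The Glass Key): author_id=NULL, no match -> dropped
  - book 9 (River Crossing): author_id=4 -> matches King
So 2 of 9 rows are dropped.

SQL:
SELECT a.title, b.name AS author
FROM books a
INNER JOIN authors b ON a.author_id = b.id

Result:
title            | author
-----------------+-------
Northern Lights  | Wright
The Red Mountain | Wright
The Iron Gate    | Carter
The Long Road    | Jones 
Falling Leaves   | King  
The Blue Door    | Jones 
River Crossing   | King  


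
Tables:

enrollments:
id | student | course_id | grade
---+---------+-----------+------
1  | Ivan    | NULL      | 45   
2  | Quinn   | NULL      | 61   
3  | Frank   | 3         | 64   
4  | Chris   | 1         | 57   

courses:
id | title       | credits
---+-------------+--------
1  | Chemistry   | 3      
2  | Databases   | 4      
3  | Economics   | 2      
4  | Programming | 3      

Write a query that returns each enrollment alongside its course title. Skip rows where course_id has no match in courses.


INNER JOIN keeps only enrollments rows whose course_id matches an id in courses. Walk through each enrollment:
  - enrollment 1 (Ivan): course_id=NULL, no match -> dropped
  - enrollment 2 (Quinn): course_id=NULL, no match -> dropped
  - enrollment 3 (Frank): course_id=3 -> matches Economics
  - enrollment 4 (Chris): course_id=1 -> matches Chemistry
So 2 of 4 rows are dropped.

SQL:
SELECT a.student, b.title AS course
FROM enrollments a
INNER JOIN courses b ON a.course_id = b.id

Result:
student | course   
--------+----------
Frank   | Economics
Chris   | Chemistry


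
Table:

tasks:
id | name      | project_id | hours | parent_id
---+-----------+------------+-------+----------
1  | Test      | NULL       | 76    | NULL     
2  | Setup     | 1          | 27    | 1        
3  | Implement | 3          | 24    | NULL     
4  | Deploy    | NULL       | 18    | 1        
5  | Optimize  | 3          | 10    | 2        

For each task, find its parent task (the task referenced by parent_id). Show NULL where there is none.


This is a self-join: tasks is joined to a second copy of itself, matching each row's parent_id to another row's id. Use LEFT JOIN so rows with parent_id=NULL are kept.
  - task 1 (Test): parent_id=NULL -> NULL
  - task 2 (Setup): parent_id=1 -> Test
  - task 3 (Implement): parent_id=NULL -> NULL
  - task 4 (Deploy): parent_id=1 -> Test
  - task 5 (Optimize): parent_id=2 -> Setup

SQL:
SELECT a.name AS item, b.name AS parent
FROM tasks a
LEFT JOIN tasks b ON a.parent_id = b.id

Result:
item      | parent
----------+-------
Test      | NULL  
Setup     | Test  
Implement | NULL  
Deploy    | Test  
Optimize  | Setup 


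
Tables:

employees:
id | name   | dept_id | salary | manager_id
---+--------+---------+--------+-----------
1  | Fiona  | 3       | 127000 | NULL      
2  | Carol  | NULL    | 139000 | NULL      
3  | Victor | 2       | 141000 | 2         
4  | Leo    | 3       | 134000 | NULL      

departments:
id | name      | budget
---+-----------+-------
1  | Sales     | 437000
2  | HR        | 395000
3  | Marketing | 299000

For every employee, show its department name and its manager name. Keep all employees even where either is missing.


Two LEFT JOINs from the same base table employees: one to departments via dept_id, one to employees itself via manager_id. Both are LEFT so every employee is preserved.
Match against departments:
  - employee 1 (Fiona): dept_id=3 -> matches Marketing
  - employee 2 (Carol): dept_id=NULL, no match -> kept with NULL
  - employee 3 (Victor): dept_id=2 -> matches HR
  - employee 4 (Leo): dept_id=3 -> matches Marketing
Match against employees (self):
  - employee 1 (Fiona): manager_id=NULL -> NULL
  - employee 2 (Carol): manager_id=NULL -> NULL
  - employee 3 (Victor): manager_id=2 -> Carol
  - employee 4 (Leo): manager_id=NULL -> NULL

SQL:
SELECT a.name, b.name AS department, c.name AS manager
FROM employees a
LEFT JOIN departments b ON a.dept_id = b.id
LEFT JOIN employees c ON a.manager_id = c.id

Result:
name   | department | manager
-------+------------+--------
Fiona  | Marketing  | NULL   
Carol  | NULL       | NULL   
Victor | HR         | Carol  
Leo    | Marketing  | NULL   


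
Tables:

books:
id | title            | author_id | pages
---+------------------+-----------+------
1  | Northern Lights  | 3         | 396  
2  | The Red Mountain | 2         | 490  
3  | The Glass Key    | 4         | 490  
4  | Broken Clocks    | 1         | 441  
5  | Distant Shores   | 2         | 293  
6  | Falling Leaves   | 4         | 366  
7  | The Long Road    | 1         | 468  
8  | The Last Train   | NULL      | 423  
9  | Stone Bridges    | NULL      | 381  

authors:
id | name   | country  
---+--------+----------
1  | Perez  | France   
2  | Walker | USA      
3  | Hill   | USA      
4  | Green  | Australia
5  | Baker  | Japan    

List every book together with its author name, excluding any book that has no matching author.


INNER JOIN keeps only books rows whose author_id matches an id in authors. Walk through each book:
  - book 1 (Northern Lights): author_id=3 -> matches Hill
  - book 2 (The Red Mountain): author_id=2 -> matches Walker
  - book 3 (The Glass Key): author_id=4 -> matches Green
  - book 4 (Broken Clocks): author_id=1 -> matches Perez
  - book 5 (Distant Shores): author_id=2 -> matches Walker
  - book 6 (Falling Leaves): author_id=4 -> matches Green
  - book 7 (The Long Road): author_id=1 -> matches Perez
  - book 8 (The Last Train): author_id=NULL, no match -> dropped
  - book 9 (Stone Bridges): author_id=NULL, no match -> dropped
So 2 of 9 rows are dropped.

SQL:
SELECT a.title, b.name AS author
FROM books a
INNER JOIN authors b ON a.author_id = b.id

Result:
title            | author
-----------------+-------
Northern Lights  | Hill  
The Red Mountain | Walker
The Glass Key    | Green 
Broken Clocks    | Perez 
Distant Shores   | Walker
Falling Leaves   | Green 
The Long Road    | Perez 


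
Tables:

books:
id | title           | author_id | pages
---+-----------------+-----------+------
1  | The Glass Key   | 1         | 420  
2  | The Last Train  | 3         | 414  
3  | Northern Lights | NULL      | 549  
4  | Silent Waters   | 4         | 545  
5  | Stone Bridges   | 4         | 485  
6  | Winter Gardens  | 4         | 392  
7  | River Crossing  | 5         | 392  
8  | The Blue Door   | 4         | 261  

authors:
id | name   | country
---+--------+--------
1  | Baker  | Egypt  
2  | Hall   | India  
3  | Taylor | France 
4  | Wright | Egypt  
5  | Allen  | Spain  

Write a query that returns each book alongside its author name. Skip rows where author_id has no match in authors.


INNER JOIN keeps only books rows whose author_id matches an id in authors. Walk through each book:
  - book 1 (The Glass Key): author_id=1 -> matches Baker
  - book 2 (The Last Train): author_id=3 -> matches Taylor
  - book 3 (Northern Lights): author_id=NULL, no match -> dropped
  - book 4 (Silent Waters): author_id=4 -> matches Wright
  - book 5 (Stone Bridges): author_id=4 -> matches Wright
  - book 6 (Winter Gardens): author_id=4 -> matches Wright
  - book 7 (River Crossing): author_id=5 -> matches Allen
  - book 8 (The Blue Door): author_id=4 -> matches Wright
So 1 of 8 rows is dropped.

SQL:
SELECT a.title, b.name AS author
FROM books a
INNER JOIN authors b ON a.author_id = b.id

Result:
title          | author
---------------+-------
The Glass Key  | Baker 
The Last Train | Taylor
Silent Waters  | Wright
Stone Bridges  | Wright
Winter Gardens | Wright
River Crossing | Allen 
The Blue Door  | Wright
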